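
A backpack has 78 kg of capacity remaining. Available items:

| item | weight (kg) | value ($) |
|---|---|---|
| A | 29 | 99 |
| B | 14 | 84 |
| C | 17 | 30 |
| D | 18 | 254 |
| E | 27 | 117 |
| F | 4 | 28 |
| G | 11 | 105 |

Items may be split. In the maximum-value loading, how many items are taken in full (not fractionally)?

Order: D (254/18=14.11) > G (105/11=9.55) > F (28/4=7.00) > B (84/14=6.00) > E (117/27=4.33) > A (99/29=3.41) > C (30/17=1.76)
Fill: take D (18 @ 254) → take G (11 @ 105) → take F (4 @ 28) → take B (14 @ 84) → take E (27 @ 117) → take 4/29 of A → 13.66; 78/78 used.
5 item(s) taken whole; one partial (take 4/29 of A).

5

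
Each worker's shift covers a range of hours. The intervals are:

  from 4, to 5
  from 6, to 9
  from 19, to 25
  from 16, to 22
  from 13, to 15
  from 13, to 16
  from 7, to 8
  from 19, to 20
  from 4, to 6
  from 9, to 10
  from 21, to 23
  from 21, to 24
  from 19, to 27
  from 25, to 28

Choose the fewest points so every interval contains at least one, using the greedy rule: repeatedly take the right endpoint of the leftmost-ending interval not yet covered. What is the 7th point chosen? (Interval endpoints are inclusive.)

28

Process intervals by earliest right end; each time one isn't hit yet, stab at its right endpoint.
Sorted: [4,5] [4,6] [7,8] [6,9] [9,10] [13,15] [13,16] [19,20] [16,22] [21,23] [21,24] [19,25] [19,27] [25,28]
{[4,5],[4,6]} hit by 5; {[7,8],[6,9]} hit by 8; {[9,10]} hit by 10; {[13,15],[13,16]} hit by 15; {[19,20],[16,22]} hit by 20; {[21,23],[21,24],[19,25],[19,27]} hit by 23; {[25,28]} hit by 28.
Points: 5, 8, 10, 15, 20, 23, 28 (7 total).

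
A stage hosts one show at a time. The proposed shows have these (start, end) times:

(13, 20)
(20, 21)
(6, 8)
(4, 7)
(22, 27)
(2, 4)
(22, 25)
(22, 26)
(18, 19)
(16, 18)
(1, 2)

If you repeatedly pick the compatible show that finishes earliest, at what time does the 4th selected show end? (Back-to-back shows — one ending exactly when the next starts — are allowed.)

18

By end time: (1,2), (2,4), (4,7), (6,8), (16,18), (18,19), (13,20), (20,21), (22,25), (22,26), (22,27).
Pick (1,2); next start ≥ 2 → (2,4); next start ≥ 4 → (4,7); next start ≥ 7 → (16,18); next start ≥ 18 → (18,19); next start ≥ 19 → (20,21); next start ≥ 21 → (22,25).
Selected: (1,2) (2,4) (4,7) (16,18) (18,19) (20,21) (22,25)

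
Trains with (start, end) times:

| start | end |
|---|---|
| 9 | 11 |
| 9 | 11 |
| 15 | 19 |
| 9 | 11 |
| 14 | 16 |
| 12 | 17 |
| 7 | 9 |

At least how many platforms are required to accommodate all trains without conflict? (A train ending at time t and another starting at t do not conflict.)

3

Count concurrent intervals with a sweep; the peak is the room count.
starts: [7, 9, 9, 9, 12, 14, 15]
ends:   [9, 11, 11, 11, 16, 17, 19]
s7→1 e9→0 s9→1 s9→2 s9→3  — peak 3.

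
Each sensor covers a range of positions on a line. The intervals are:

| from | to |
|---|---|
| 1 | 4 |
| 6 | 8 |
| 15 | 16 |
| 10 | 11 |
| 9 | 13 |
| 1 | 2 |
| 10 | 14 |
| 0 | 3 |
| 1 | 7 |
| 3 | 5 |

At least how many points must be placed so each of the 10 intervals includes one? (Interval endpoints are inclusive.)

5

Sort by right endpoint; whenever an interval is uncovered, place a point at its right end.
Sorted: [1,2] [0,3] [1,4] [3,5] [1,7] [6,8] [10,11] [9,13] [10,14] [15,16]
{[1,2],[0,3],[1,4]} hit by 2; {[3,5],[1,7]} hit by 5; {[6,8]} hit by 8; {[10,11],[9,13],[10,14]} hit by 11; {[15,16]} hit by 16.
Points: 2, 5, 8, 11, 16 (5 total).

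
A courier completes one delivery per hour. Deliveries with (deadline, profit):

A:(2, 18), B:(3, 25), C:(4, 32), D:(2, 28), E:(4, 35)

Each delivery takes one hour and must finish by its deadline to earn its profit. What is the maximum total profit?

Profit order: E=35 C=32 D=28 B=25 A=18
Assign: E→slot 4, C→slot 3, D→slot 2, B→slot 1, A skipped.
Slots: [1:B] [2:D] [3:C] [4:E]
Profit = 25 + 28 + 32 + 35 = 120

120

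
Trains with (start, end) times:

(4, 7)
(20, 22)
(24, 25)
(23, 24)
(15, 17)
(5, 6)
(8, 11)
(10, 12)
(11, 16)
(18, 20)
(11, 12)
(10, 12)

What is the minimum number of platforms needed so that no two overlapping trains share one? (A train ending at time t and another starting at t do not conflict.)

4

Events (time:±→running): 4:+→1 5:+→2 6:-→1 7:-→0 8:+→1 10:+→2 10:+→3 11:-→2 11:+→3 11:+→4 … peak 4.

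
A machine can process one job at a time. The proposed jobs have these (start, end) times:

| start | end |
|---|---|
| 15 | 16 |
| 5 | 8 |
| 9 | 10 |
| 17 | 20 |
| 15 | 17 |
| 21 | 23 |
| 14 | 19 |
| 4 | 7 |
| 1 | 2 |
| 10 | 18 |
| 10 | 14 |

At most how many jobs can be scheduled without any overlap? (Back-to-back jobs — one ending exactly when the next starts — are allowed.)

7

By end time: (1,2), (4,7), (5,8), (9,10), (10,14), (15,16), (15,17), (10,18), (14,19), (17,20), (21,23).
Pick (1,2); next start ≥ 2 → (4,7); next start ≥ 7 → (9,10); next start ≥ 10 → (10,14); next start ≥ 14 → (15,16); next start ≥ 16 → (17,20); next start ≥ 20 → (21,23).
Selected 7 jobs.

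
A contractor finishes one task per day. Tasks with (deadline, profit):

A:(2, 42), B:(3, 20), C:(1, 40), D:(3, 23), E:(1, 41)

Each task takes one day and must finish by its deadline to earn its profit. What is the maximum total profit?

Take jobs in profit order; each goes to the latest open slot no later than its deadline.
Profit order: A=42 E=41 C=40 D=23 B=20
Assign: A→slot 2, E→slot 1, C skipped, D→slot 3, B skipped.
Slots: [1:E] [2:A] [3:D]
Profit = 41 + 42 + 23 = 106

106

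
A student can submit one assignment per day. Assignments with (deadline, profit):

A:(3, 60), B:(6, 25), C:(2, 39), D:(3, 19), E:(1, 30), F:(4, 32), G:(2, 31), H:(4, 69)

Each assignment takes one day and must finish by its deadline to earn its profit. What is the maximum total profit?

Sort by profit descending; place each in the latest free slot ≤ its deadline.
By profit: H(d4,69), A(d3,60), C(d2,39), F(d4,32), G(d2,31), E(d1,30), B(d6,25), D(d3,19)
H→slot 4; A→slot 3; C→slot 2; F→slot 1; G skipped; E skipped; B→slot 6; D skipped.
Profit = 32 + 39 + 60 + 69 + 25 = 225

225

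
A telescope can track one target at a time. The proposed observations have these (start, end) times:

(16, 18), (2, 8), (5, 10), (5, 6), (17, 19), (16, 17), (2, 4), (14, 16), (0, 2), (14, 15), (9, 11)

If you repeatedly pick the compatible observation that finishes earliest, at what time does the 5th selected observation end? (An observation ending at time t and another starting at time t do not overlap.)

Sorted by end: (0,2)  (2,4)  (5,6)  (2,8)  (5,10)  (9,11)  (14,15)  (14,16)  (16,17)  (16,18)  (17,19)
take (0,2); take (2,4); take (5,6); skip (2,8); skip (5,10); take (9,11); take (14,15); take (16,17); take (17,19).
Selected: (0,2) (2,4) (5,6) (9,11) (14,15) (16,17) (17,19)

15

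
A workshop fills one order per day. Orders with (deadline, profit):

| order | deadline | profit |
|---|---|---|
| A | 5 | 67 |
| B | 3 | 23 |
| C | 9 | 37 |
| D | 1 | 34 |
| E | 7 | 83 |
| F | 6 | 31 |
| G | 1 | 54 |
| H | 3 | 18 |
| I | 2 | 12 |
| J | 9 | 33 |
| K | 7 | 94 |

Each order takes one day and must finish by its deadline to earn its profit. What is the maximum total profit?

Profit order: K=94 E=83 A=67 G=54 C=37 D=34 J=33 F=31 B=23 H=18 I=12
Assign: K→slot 7, E→slot 6, A→slot 5, G→slot 1, C→slot 9, D skipped, J→slot 8, F→slot 4, B→slot 3, H→slot 2, I skipped.
Slots: [1:G] [2:H] [3:B] [4:F] [5:A] [6:E] [7:K] [8:J] [9:C]
Profit = 54 + 18 + 23 + 31 + 67 + 83 + 94 + 33 + 37 = 440

440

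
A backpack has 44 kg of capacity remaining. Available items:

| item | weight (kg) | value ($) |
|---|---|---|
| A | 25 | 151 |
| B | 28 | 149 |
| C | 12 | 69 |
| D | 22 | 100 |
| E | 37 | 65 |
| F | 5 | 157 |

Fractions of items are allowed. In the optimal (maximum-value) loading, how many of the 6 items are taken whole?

Sort by value per unit weight and fill in that order.
Ratios (sorted): F 31.40, A 6.04, C 5.75, B 5.32, D 4.55, E 1.76
take F (5 @ 157); take A (25 @ 151); take C (12 @ 69); take 2/28 of B → 10.64. Capacity used 44/44.
3 item(s) taken whole; one partial (take 2/28 of B).

3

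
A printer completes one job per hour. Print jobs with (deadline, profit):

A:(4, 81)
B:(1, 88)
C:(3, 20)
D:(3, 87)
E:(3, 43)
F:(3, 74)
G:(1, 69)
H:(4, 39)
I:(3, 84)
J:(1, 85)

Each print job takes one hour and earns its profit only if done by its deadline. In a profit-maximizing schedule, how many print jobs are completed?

4

Take jobs in profit order; each goes to the latest open slot no later than its deadline.
By profit: B(d1,88), D(d3,87), J(d1,85), I(d3,84), A(d4,81), F(d3,74), G(d1,69), E(d3,43), H(d4,39), C(d3,20)
B→slot 1; D→slot 3; J skipped; I→slot 2; A→slot 4; F skipped; G skipped; E skipped; H skipped; C skipped.
4 of 10 scheduled.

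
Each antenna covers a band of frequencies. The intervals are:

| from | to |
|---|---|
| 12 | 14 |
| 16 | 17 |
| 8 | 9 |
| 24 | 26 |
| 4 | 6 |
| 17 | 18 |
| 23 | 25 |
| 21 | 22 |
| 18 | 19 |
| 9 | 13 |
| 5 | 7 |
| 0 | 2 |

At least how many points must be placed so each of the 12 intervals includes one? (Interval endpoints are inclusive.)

Sorted: [0,2] [4,6] [5,7] [8,9] [9,13] [12,14] [16,17] [17,18] [18,19] [21,22] [23,25] [24,26]
{[0,2]} hit by 2; {[4,6],[5,7]} hit by 6; {[8,9],[9,13]} hit by 9; {[12,14]} hit by 14; {[16,17],[17,18]} hit by 17; {[18,19]} hit by 19; {[21,22]} hit by 22; {[23,25],[24,26]} hit by 25.
Points: 2, 6, 9, 14, 17, 19, 22, 25 (8 total).

8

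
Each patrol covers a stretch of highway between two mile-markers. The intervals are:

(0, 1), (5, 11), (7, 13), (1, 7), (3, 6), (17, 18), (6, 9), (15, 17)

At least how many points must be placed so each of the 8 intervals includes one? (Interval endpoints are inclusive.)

4

Sort by right endpoint; whenever an interval is uncovered, place a point at its right end.
By right end: [0,1]  [3,6]  [1,7]  [6,9]  [5,11]  [7,13]  [15,17]  [17,18]
[0,1] uncovered → point at 1; [3,6] uncovered → point at 6; [7,13] uncovered → point at 13; [15,17] uncovered → point at 17.
Points: 1, 6, 13, 17 (4 total).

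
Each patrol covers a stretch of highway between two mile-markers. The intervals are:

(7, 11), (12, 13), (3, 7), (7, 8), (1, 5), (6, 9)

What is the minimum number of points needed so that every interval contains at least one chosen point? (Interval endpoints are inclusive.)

3

Process intervals by earliest right end; each time one isn't hit yet, stab at its right endpoint.
Sorted: [1,5] [3,7] [7,8] [6,9] [7,11] [12,13]
{[1,5],[3,7]} hit by 5; {[7,8],[6,9],[7,11]} hit by 8; {[12,13]} hit by 13.
Points: 5, 8, 13 (3 total).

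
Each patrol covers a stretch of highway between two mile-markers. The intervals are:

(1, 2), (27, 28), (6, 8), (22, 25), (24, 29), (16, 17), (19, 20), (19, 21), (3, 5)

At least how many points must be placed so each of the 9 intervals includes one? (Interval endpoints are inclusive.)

By right end: [1,2]  [3,5]  [6,8]  [16,17]  [19,20]  [19,21]  [22,25]  [27,28]  [24,29]
[1,2] uncovered → point at 2; [3,5] uncovered → point at 5; [6,8] uncovered → point at 8; [16,17] uncovered → point at 17; [19,20] uncovered → point at 20; [22,25] uncovered → point at 25; [27,28] uncovered → point at 28.
Points: 2, 5, 8, 17, 20, 25, 28 (7 total).

7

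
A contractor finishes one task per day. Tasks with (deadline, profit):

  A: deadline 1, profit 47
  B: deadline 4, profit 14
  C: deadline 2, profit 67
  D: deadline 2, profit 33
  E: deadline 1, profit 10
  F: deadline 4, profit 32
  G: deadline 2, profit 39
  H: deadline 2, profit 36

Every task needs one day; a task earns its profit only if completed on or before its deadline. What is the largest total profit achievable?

Take jobs in profit order; each goes to the latest open slot no later than its deadline.
By profit: C(d2,67), A(d1,47), G(d2,39), H(d2,36), D(d2,33), F(d4,32), B(d4,14), E(d1,10)
C→slot 2; A→slot 1; G skipped; H skipped; D skipped; F→slot 4; B→slot 3; E skipped.
Profit = 47 + 67 + 14 + 32 = 160

160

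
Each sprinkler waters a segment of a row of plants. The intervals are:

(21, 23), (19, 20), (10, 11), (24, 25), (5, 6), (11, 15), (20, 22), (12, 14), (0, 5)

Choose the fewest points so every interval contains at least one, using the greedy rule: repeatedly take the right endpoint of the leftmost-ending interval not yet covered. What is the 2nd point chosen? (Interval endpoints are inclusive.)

Sorted: [0,5] [5,6] [10,11] [12,14] [11,15] [19,20] [20,22] [21,23] [24,25]
{[0,5],[5,6]} hit by 5; {[10,11]} hit by 11; {[12,14],[11,15]} hit by 14; {[19,20],[20,22]} hit by 20; {[21,23]} hit by 23; {[24,25]} hit by 25.
Points: 5, 11, 14, 20, 23, 25 (6 total).

11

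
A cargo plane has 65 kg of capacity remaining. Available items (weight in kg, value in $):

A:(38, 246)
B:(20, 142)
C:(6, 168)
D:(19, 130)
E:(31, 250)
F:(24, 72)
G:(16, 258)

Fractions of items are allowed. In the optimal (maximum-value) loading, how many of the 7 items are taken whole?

Sort by value per unit weight and fill in that order.
Order: C (168/6=28.00) > G (258/16=16.12) > E (250/31=8.06) > B (142/20=7.10) > D (130/19=6.84) > A (246/38=6.47) > F (72/24=3.00)
Fill: take C (6 @ 168) → take G (16 @ 258) → take E (31 @ 250) → take 12/20 of B → 85.20; 65/65 used.
3 item(s) taken whole; one partial (take 12/20 of B).

3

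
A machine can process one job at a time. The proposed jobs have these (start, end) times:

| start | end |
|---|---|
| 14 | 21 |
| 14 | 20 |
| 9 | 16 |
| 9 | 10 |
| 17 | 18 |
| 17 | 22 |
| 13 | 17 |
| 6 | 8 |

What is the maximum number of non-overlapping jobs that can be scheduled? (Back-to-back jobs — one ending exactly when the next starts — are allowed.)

4

By end time: (6,8), (9,10), (9,16), (13,17), (17,18), (14,20), (14,21), (17,22).
Pick (6,8); next start ≥ 8 → (9,10); next start ≥ 10 → (13,17); next start ≥ 17 → (17,18).
Selected 4 jobs.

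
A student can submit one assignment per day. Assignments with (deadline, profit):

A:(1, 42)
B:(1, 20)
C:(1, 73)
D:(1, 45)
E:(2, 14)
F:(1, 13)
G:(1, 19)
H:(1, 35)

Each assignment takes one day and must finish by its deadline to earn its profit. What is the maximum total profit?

Take jobs in profit order; each goes to the latest open slot no later than its deadline.
Profit order: C=73 D=45 A=42 H=35 B=20 G=19 E=14 F=13
Assign: C→slot 1, D skipped, A skipped, H skipped, B skipped, G skipped, E→slot 2, F skipped.
Slots: [1:C] [2:E]
Profit = 73 + 14 = 87

87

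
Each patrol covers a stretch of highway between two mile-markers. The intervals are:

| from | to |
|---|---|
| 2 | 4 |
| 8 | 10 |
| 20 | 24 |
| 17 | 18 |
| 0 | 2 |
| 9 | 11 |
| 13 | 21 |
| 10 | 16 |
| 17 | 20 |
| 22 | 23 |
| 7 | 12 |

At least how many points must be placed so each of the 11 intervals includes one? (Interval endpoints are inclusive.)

By right end: [0,2]  [2,4]  [8,10]  [9,11]  [7,12]  [10,16]  [17,18]  [17,20]  [13,21]  [22,23]  [20,24]
[0,2] uncovered → point at 2; [8,10] uncovered → point at 10; [17,18] uncovered → point at 18; [22,23] uncovered → point at 23.
Points: 2, 10, 18, 23 (4 total).

4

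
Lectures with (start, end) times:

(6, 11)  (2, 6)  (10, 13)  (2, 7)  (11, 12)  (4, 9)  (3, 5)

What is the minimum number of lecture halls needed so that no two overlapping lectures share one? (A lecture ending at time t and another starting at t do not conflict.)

4

starts: [2, 2, 3, 4, 6, 10, 11]
ends:   [5, 6, 7, 9, 11, 12, 13]
s2→1 s2→2 s3→3 s4→4  — peak 4.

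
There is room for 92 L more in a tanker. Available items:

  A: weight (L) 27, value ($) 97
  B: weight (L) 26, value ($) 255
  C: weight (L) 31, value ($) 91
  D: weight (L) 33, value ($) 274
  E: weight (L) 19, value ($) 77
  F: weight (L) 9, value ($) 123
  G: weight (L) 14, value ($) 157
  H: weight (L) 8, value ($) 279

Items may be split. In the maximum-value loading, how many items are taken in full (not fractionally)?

Order: H (279/8=34.88) > F (123/9=13.67) > G (157/14=11.21) > B (255/26=9.81) > D (274/33=8.30) > E (77/19=4.05) > A (97/27=3.59) > C (91/31=2.94)
Fill: take H (8 @ 279) → take F (9 @ 123) → take G (14 @ 157) → take B (26 @ 255) → take D (33 @ 274) → take 2/19 of E → 8.11; 92/92 used.
5 item(s) taken whole; one partial (take 2/19 of E).

5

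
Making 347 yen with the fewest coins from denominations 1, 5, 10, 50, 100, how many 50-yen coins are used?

Greedy: take as many of the largest coin as possible, then repeat with the remainder.
347 = 3×100 + 4×10 + 1×5 + 2×1
Count of 50: 0

0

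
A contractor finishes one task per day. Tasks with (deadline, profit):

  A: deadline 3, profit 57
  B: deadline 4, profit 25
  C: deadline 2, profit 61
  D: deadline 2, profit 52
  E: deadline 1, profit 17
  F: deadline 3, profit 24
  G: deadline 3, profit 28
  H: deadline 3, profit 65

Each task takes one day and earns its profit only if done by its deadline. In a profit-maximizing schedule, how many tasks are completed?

Profit order: H=65 C=61 A=57 D=52 G=28 B=25 F=24 E=17
Assign: H→slot 3, C→slot 2, A→slot 1, D skipped, G skipped, B→slot 4, F skipped, E skipped.
Slots: [1:A] [2:C] [3:H] [4:B]
4 of 8 scheduled.

4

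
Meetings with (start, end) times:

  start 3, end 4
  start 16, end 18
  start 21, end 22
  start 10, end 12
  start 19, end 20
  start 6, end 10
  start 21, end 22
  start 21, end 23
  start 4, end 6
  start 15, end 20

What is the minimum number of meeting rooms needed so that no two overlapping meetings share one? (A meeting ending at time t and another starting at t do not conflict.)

Count concurrent intervals with a sweep; the peak is the room count.
starts: [3, 4, 6, 10, 15, 16, 19, 21, 21, 21]
ends:   [4, 6, 10, 12, 18, 20, 20, 22, 22, 23]
s3→1 e4→0 s4→1 e6→0 s6→1 e10→0 s10→1 e12→0 s15→1 s16→2 e18→1 s19→2 e20→1 e20→0 s21→1 s21→2 s21→3  — peak 3.

3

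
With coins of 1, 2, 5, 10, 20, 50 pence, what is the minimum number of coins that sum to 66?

4

66 = 1×50 + 1×10 + 1×5 + 1×1
Total coins = 1 + 1 + 1 + 1 = 4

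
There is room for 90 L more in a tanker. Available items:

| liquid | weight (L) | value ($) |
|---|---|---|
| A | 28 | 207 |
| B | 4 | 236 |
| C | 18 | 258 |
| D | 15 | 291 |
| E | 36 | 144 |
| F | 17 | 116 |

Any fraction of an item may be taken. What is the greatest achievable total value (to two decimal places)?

1140.00

Greedy by value/weight ratio, highest first.
Order: B (236/4=59.00) > D (291/15=19.40) > C (258/18=14.33) > A (207/28=7.39) > F (116/17=6.82) > E (144/36=4.00)
Fill: take B (4 @ 236) → take D (15 @ 291) → take C (18 @ 258) → take A (28 @ 207) → take F (17 @ 116) → take 8/36 of E → 32.00; 90/90 used.
Total value = 1140.00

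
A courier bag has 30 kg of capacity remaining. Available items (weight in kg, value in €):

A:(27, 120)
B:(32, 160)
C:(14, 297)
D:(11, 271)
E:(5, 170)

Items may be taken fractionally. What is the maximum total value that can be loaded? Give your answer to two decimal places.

Sort by value per unit weight and fill in that order.
Ratios (sorted): E 34.00, D 24.64, C 21.21, B 5.00, A 4.44
take E (5 @ 170); take D (11 @ 271); take C (14 @ 297). Capacity used 30/30.
Total value = 738.00

738.00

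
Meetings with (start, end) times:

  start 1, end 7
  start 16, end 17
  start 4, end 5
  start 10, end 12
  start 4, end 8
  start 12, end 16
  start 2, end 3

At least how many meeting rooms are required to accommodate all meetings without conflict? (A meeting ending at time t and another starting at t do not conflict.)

Events (time:±→running): 1:+→1 2:+→2 3:-→1 4:+→2 4:+→3 … peak 3.

3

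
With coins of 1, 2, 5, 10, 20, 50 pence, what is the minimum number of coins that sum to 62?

3

62 − 1×50→12 − 1×10→2 − 1×2→0
Total coins = 1 + 1 + 1 = 3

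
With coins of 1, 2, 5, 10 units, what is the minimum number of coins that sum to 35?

35 − 3×10→5 − 1×5→0
Total coins = 3 + 1 = 4

4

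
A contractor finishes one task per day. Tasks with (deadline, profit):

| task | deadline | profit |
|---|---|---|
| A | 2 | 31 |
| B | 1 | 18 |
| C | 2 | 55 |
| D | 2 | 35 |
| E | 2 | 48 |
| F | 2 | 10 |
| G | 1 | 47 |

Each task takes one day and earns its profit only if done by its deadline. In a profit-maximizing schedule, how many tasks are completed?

Take jobs in profit order; each goes to the latest open slot no later than its deadline.
Profit order: C=55 E=48 G=47 D=35 A=31 B=18 F=10
Assign: C→slot 2, E→slot 1, G skipped, D skipped, A skipped, B skipped, F skipped.
Slots: [1:E] [2:C]
2 of 7 scheduled.

2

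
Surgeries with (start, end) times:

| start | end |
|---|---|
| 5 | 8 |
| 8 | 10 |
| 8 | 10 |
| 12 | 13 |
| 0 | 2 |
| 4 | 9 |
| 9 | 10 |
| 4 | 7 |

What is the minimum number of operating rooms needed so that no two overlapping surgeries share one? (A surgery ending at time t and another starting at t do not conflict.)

Events (time:±→running): 0:+→1 2:-→0 4:+→1 4:+→2 5:+→3 … peak 3.

3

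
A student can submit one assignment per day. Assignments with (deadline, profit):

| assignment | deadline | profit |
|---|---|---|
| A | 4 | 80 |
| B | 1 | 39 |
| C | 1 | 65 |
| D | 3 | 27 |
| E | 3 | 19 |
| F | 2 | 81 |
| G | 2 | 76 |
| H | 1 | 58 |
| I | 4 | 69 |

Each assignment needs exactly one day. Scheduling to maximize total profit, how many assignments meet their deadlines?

Sort by profit descending; place each in the latest free slot ≤ its deadline.
Profit order: F=81 A=80 G=76 I=69 C=65 H=58 B=39 D=27 E=19
Assign: F→slot 2, A→slot 4, G→slot 1, I→slot 3, C skipped, H skipped, B skipped, D skipped, E skipped.
Slots: [1:G] [2:F] [3:I] [4:A]
4 of 9 scheduled.

4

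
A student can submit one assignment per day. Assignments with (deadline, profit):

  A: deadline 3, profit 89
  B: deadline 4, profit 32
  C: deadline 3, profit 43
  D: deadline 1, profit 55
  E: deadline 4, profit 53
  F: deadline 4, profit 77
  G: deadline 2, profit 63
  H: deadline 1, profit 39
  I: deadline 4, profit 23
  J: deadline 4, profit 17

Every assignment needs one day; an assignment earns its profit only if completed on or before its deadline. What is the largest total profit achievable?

By profit: A(d3,89), F(d4,77), G(d2,63), D(d1,55), E(d4,53), C(d3,43), H(d1,39), B(d4,32), I(d4,23), J(d4,17)
A→slot 3; F→slot 4; G→slot 2; D→slot 1; E skipped; C skipped; H skipped; B skipped; I skipped; J skipped.
Profit = 55 + 63 + 89 + 77 = 284

284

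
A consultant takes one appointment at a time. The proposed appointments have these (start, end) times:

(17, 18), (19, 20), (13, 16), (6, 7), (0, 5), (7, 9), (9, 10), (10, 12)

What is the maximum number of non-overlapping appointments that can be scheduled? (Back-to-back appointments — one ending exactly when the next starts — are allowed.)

8

Order by finish time; keep every interval that doesn't clash with the previous kept one.
Sorted by end: (0,5)  (6,7)  (7,9)  (9,10)  (10,12)  (13,16)  (17,18)  (19,20)
take (0,5); take (6,7); take (7,9); take (9,10); take (10,12); take (13,16); take (17,18); take (19,20).
Selected 8 appointments.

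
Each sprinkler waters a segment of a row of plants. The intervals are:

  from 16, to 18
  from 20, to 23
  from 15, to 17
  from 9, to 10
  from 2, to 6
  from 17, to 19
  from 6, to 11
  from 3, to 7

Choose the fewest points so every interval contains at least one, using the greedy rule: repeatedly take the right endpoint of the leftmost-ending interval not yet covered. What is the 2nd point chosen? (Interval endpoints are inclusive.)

Sorted: [2,6] [3,7] [9,10] [6,11] [15,17] [16,18] [17,19] [20,23]
{[2,6],[3,7]} hit by 6; {[9,10],[6,11]} hit by 10; {[15,17],[16,18],[17,19]} hit by 17; {[20,23]} hit by 23.
Points: 6, 10, 17, 23 (4 total).

10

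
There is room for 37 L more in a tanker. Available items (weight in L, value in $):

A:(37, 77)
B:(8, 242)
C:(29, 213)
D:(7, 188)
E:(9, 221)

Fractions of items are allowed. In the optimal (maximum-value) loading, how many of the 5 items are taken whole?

3

Greedy by value/weight ratio, highest first.
Ratios (sorted): B 30.25, D 26.86, E 24.56, C 7.34, A 2.08
take B (8 @ 242); take D (7 @ 188); take E (9 @ 221); take 13/29 of C → 95.48. Capacity used 37/37.
3 item(s) taken whole; one partial (take 13/29 of C).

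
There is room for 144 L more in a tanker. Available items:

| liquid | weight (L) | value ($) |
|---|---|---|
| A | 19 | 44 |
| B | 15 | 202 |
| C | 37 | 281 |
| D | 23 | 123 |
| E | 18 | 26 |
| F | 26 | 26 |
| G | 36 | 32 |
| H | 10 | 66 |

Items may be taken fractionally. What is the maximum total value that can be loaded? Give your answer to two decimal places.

Ratios (sorted): B 13.47, C 7.59, H 6.60, D 5.35, A 2.32, E 1.44, F 1.00, G 0.89
take B (15 @ 202); take C (37 @ 281); take H (10 @ 66); take D (23 @ 123); take A (19 @ 44); take E (18 @ 26); take 22/26 of F → 22.00. Capacity used 144/144.
Total value = 764.00

764.00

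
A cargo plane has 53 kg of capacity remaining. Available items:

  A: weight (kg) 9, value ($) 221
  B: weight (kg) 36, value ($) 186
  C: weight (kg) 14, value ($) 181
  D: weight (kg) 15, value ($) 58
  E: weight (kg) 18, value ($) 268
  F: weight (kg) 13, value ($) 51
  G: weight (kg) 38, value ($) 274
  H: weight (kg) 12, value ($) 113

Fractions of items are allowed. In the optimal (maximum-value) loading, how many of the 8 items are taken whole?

Ratios (sorted): A 24.56, E 14.89, C 12.93, H 9.42, G 7.21, B 5.17, F 3.92, D 3.87
take A (9 @ 221); take E (18 @ 268); take C (14 @ 181); take H (12 @ 113). Capacity used 53/53.
4 item(s) taken whole.

4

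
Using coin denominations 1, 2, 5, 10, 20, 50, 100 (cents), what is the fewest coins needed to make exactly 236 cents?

6

236 − 2×100→36 − 1×20→16 − 1×10→6 − 1×5→1 − 1×1→0
Total coins = 2 + 1 + 1 + 1 + 1 = 6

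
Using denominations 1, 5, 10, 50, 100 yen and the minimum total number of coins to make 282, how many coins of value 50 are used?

282 = 2×100 + 1×50 + 3×10 + 2×1
Count of 50: 1

1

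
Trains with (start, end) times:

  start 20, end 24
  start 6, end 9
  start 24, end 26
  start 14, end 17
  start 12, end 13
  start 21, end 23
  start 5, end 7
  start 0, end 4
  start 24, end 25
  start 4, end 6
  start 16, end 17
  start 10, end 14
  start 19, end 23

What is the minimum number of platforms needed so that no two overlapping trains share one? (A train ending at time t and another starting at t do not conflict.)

3

The answer is the maximum number of intervals overlapping at any instant.
starts: [0, 4, 5, 6, 10, 12, 14, 16, 19, 20, 21, 24, 24]
ends:   [4, 6, 7, 9, 13, 14, 17, 17, 23, 23, 24, 25, 26]
s0→1 e4→0 s4→1 s5→2 e6→1 s6→2 e7→1 e9→0 s10→1 s12→2 e13→1 e14→0 s14→1 s16→2 e17→1 e17→0 s19→1 s20→2 s21→3  — peak 3.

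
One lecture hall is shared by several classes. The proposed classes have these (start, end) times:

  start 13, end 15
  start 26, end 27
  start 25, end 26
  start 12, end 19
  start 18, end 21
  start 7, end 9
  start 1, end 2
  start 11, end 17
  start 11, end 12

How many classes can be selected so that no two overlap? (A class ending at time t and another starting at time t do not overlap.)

By end time: (1,2), (7,9), (11,12), (13,15), (11,17), (12,19), (18,21), (25,26), (26,27).
Pick (1,2); next start ≥ 2 → (7,9); next start ≥ 9 → (11,12); next start ≥ 12 → (13,15); next start ≥ 15 → (18,21); next start ≥ 21 → (25,26); next start ≥ 26 → (26,27).
Selected 7 classes.

7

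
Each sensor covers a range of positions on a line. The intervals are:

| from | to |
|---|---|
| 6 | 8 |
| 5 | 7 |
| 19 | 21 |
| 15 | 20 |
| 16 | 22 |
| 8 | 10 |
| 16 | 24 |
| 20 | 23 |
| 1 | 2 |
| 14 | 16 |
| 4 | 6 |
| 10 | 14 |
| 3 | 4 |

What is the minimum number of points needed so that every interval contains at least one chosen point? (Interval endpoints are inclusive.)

6

Sorted: [1,2] [3,4] [4,6] [5,7] [6,8] [8,10] [10,14] [14,16] [15,20] [19,21] [16,22] [20,23] [16,24]
{[1,2]} hit by 2; {[3,4],[4,6]} hit by 4; {[5,7],[6,8]} hit by 7; {[8,10],[10,14]} hit by 10; {[14,16],[15,20]} hit by 16; {[19,21],[16,22],[20,23],[16,24]} hit by 21.
Points: 2, 4, 7, 10, 16, 21 (6 total).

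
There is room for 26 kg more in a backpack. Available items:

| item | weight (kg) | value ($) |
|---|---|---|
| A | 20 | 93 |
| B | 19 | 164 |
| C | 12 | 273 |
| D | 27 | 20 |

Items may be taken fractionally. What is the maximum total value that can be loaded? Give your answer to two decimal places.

393.84

Order: C (273/12=22.75) > B (164/19=8.63) > A (93/20=4.65) > D (20/27=0.74)
Fill: take C (12 @ 273) → take 14/19 of B → 120.84; 26/26 used.
Total value = 393.84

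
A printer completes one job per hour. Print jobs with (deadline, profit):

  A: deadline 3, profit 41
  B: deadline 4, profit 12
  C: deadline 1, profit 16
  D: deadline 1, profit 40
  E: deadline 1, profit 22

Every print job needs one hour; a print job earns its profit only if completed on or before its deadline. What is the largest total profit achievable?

93

Sort by profit descending; place each in the latest free slot ≤ its deadline.
Profit order: A=41 D=40 E=22 C=16 B=12
Assign: A→slot 3, D→slot 1, E skipped, C skipped, B→slot 4.
Slots: [1:D] [3:A] [4:B]
Profit = 40 + 41 + 12 = 93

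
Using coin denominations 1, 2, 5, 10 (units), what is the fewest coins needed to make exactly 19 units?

19 − 1×10→9 − 1×5→4 − 2×2→0
Total coins = 1 + 1 + 2 = 4

4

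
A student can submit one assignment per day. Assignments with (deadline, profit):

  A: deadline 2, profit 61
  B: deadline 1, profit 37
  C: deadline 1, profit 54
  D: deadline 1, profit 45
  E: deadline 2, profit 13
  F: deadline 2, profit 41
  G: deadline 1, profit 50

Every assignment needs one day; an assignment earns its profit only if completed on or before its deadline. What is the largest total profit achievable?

By profit: A(d2,61), C(d1,54), G(d1,50), D(d1,45), F(d2,41), B(d1,37), E(d2,13)
A→slot 2; C→slot 1; G skipped; D skipped; F skipped; B skipped; E skipped.
Profit = 54 + 61 = 115

115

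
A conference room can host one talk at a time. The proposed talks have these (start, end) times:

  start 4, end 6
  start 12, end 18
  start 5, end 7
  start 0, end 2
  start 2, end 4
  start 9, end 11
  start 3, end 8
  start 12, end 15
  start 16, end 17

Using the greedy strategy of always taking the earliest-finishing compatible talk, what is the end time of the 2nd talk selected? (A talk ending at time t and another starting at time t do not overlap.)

Sorted by end: (0,2)  (2,4)  (4,6)  (5,7)  (3,8)  (9,11)  (12,15)  (16,17)  (12,18)
take (0,2); take (2,4); take (4,6); skip (3,8); take (9,11); take (12,15); take (16,17); skip (12,18).
Selected: (0,2) (2,4) (4,6) (9,11) (12,15) (16,17)

4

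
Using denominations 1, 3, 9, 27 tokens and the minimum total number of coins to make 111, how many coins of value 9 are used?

Use the largest denomination that fits, subtract, and repeat.
111 − 4×27→3 − 1×3→0
Count of 9: 0

0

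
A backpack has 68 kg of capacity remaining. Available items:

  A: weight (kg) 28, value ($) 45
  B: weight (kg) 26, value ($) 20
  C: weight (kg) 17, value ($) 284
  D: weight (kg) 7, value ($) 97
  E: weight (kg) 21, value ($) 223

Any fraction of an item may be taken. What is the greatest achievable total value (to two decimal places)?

640.96

Sort by value per unit weight and fill in that order.
Ratios (sorted): C 16.71, D 13.86, E 10.62, A 1.61, B 0.77
take C (17 @ 284); take D (7 @ 97); take E (21 @ 223); take 23/28 of A → 36.96. Capacity used 68/68.
Total value = 640.96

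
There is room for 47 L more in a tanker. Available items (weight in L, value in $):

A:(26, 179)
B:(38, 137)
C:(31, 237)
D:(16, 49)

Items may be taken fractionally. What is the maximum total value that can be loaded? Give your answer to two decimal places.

Sort by value per unit weight and fill in that order.
Ratios (sorted): C 7.65, A 6.88, B 3.61, D 3.06
take C (31 @ 237); take 16/26 of A → 110.15. Capacity used 47/47.
Total value = 347.15

347.15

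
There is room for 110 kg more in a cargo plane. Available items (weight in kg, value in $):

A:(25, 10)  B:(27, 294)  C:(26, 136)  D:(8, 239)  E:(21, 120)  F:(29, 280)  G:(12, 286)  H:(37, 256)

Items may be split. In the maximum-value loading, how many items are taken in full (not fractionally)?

Greedy by value/weight ratio, highest first.
Ratios (sorted): D 29.88, G 23.83, B 10.89, F 9.66, H 6.92, E 5.71, C 5.23, A 0.40
take D (8 @ 239); take G (12 @ 286); take B (27 @ 294); take F (29 @ 280); take 34/37 of H → 235.24. Capacity used 110/110.
4 item(s) taken whole; one partial (take 34/37 of H).

4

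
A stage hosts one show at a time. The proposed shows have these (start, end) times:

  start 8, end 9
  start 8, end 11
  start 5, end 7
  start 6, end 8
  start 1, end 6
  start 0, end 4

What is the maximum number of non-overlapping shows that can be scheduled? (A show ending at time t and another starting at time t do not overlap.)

Sorted by end: (0,4)  (1,6)  (5,7)  (6,8)  (8,9)  (8,11)
take (0,4); take (5,7); take (8,9).
Selected 3 shows.

3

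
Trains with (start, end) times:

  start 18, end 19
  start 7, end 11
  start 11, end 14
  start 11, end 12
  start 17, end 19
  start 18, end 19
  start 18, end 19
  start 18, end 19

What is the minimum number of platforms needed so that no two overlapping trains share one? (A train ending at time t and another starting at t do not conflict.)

5

Count concurrent intervals with a sweep; the peak is the room count.
Events (time:±→running): 7:+→1 11:-→0 11:+→1 11:+→2 12:-→1 14:-→0 17:+→1 18:+→2 18:+→3 18:+→4 18:+→5 … peak 5.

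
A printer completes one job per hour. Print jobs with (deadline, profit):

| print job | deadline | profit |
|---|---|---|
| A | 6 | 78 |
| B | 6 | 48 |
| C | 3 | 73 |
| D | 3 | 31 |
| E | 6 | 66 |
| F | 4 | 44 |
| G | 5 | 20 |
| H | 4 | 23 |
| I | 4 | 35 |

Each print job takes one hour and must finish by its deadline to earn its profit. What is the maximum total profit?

Take jobs in profit order; each goes to the latest open slot no later than its deadline.
By profit: A(d6,78), C(d3,73), E(d6,66), B(d6,48), F(d4,44), I(d4,35), D(d3,31), H(d4,23), G(d5,20)
A→slot 6; C→slot 3; E→slot 5; B→slot 4; F→slot 2; I→slot 1; D skipped; H skipped; G skipped.
Profit = 35 + 44 + 73 + 48 + 66 + 78 = 344

344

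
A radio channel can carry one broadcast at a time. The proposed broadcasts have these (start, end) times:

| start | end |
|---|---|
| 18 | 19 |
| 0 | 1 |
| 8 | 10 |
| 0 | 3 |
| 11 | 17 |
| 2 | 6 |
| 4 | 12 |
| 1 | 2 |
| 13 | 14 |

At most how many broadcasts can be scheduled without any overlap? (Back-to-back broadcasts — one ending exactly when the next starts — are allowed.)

Sorted by end: (0,1)  (1,2)  (0,3)  (2,6)  (8,10)  (4,12)  (13,14)  (11,17)  (18,19)
take (0,1); take (1,2); skip (0,3); take (2,6); take (8,10); take (13,14); skip (11,17); take (18,19).
Selected 6 broadcasts.

6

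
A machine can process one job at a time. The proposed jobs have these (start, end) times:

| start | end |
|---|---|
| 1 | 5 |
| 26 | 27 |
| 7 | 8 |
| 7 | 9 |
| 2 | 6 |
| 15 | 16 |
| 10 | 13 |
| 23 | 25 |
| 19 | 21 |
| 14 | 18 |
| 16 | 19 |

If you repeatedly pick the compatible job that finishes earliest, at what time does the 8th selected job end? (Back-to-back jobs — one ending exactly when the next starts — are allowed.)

Sort by end time and greedily take each interval whose start is ≥ the last chosen end.
By end time: (1,5), (2,6), (7,8), (7,9), (10,13), (15,16), (14,18), (16,19), (19,21), (23,25), (26,27).
Pick (1,5); next start ≥ 5 → (7,8); next start ≥ 8 → (10,13); next start ≥ 13 → (15,16); next start ≥ 16 → (16,19); next start ≥ 19 → (19,21); next start ≥ 21 → (23,25); next start ≥ 25 → (26,27).
Selected: (1,5) (7,8) (10,13) (15,16) (16,19) (19,21) (23,25) (26,27)

27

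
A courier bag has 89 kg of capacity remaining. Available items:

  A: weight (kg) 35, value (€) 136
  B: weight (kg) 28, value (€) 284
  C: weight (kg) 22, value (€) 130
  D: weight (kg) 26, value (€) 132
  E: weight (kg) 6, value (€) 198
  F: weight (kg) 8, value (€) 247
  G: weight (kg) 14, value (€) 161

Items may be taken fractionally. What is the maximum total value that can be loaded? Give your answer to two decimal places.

Sort by value per unit weight and fill in that order.
Order: E (198/6=33.00) > F (247/8=30.88) > G (161/14=11.50) > B (284/28=10.14) > C (130/22=5.91) > D (132/26=5.08) > A (136/35=3.89)
Fill: take E (6 @ 198) → take F (8 @ 247) → take G (14 @ 161) → take B (28 @ 284) → take C (22 @ 130) → take 11/26 of D → 55.85; 89/89 used.
Total value = 1075.85

1075.85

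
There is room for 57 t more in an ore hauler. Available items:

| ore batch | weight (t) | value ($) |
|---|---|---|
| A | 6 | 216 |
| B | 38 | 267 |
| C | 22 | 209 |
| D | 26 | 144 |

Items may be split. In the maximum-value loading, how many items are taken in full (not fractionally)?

2

Sort by value per unit weight and fill in that order.
Order: A (216/6=36.00) > C (209/22=9.50) > B (267/38=7.03) > D (144/26=5.54)
Fill: take A (6 @ 216) → take C (22 @ 209) → take 29/38 of B → 203.76; 57/57 used.
2 item(s) taken whole; one partial (take 29/38 of B).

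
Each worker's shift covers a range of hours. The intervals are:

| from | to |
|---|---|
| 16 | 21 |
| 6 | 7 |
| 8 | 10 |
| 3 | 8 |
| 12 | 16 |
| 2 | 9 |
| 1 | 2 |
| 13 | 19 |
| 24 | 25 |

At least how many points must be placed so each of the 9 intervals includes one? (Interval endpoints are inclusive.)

Sort by right endpoint; whenever an interval is uncovered, place a point at its right end.
Sorted: [1,2] [6,7] [3,8] [2,9] [8,10] [12,16] [13,19] [16,21] [24,25]
{[1,2]} hit by 2; {[6,7],[3,8],[2,9]} hit by 7; {[8,10]} hit by 10; {[12,16],[13,19],[16,21]} hit by 16; {[24,25]} hit by 25.
Points: 2, 7, 10, 16, 25 (5 total).

5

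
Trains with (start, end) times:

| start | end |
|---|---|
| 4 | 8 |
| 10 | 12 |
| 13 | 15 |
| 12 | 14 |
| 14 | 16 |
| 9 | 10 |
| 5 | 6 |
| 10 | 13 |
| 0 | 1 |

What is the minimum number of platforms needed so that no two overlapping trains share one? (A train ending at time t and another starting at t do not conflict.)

The answer is the maximum number of intervals overlapping at any instant.
Events (time:±→running): 0:+→1 1:-→0 4:+→1 5:+→2 … peak 2.

2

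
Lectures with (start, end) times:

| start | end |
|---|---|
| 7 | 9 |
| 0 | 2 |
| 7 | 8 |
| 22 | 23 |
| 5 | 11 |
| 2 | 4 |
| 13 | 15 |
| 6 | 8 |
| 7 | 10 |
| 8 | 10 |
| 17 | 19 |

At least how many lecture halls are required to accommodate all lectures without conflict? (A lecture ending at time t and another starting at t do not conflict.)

5

The answer is the maximum number of intervals overlapping at any instant.
starts: [0, 2, 5, 6, 7, 7, 7, 8, 13, 17, 22]
ends:   [2, 4, 8, 8, 9, 10, 10, 11, 15, 19, 23]
s0→1 e2→0 s2→1 e4→0 s5→1 s6→2 s7→3 s7→4 s7→5  — peak 5.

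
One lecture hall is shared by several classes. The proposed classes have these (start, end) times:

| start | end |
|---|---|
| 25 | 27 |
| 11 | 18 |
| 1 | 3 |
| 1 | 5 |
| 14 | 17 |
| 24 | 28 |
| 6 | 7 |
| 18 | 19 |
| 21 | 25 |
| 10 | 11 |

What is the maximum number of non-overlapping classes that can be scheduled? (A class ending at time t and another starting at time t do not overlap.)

7

Order by finish time; keep every interval that doesn't clash with the previous kept one.
By end time: (1,3), (1,5), (6,7), (10,11), (14,17), (11,18), (18,19), (21,25), (25,27), (24,28).
Pick (1,3); next start ≥ 3 → (6,7); next start ≥ 7 → (10,11); next start ≥ 11 → (14,17); next start ≥ 17 → (18,19); next start ≥ 19 → (21,25); next start ≥ 25 → (25,27).
Selected 7 classes.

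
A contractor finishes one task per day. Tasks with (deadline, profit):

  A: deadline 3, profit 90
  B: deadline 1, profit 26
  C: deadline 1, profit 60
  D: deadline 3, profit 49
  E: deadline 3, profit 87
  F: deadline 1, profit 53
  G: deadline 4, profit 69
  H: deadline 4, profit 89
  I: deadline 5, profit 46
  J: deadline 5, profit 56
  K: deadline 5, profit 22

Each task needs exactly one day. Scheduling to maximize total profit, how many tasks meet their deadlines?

5

Sort by profit descending; place each in the latest free slot ≤ its deadline.
Profit order: A=90 H=89 E=87 G=69 C=60 J=56 F=53 D=49 I=46 B=26 K=22
Assign: A→slot 3, H→slot 4, E→slot 2, G→slot 1, C skipped, J→slot 5, F skipped, D skipped, I skipped, B skipped, K skipped.
Slots: [1:G] [2:E] [3:A] [4:H] [5:J]
5 of 11 scheduled.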